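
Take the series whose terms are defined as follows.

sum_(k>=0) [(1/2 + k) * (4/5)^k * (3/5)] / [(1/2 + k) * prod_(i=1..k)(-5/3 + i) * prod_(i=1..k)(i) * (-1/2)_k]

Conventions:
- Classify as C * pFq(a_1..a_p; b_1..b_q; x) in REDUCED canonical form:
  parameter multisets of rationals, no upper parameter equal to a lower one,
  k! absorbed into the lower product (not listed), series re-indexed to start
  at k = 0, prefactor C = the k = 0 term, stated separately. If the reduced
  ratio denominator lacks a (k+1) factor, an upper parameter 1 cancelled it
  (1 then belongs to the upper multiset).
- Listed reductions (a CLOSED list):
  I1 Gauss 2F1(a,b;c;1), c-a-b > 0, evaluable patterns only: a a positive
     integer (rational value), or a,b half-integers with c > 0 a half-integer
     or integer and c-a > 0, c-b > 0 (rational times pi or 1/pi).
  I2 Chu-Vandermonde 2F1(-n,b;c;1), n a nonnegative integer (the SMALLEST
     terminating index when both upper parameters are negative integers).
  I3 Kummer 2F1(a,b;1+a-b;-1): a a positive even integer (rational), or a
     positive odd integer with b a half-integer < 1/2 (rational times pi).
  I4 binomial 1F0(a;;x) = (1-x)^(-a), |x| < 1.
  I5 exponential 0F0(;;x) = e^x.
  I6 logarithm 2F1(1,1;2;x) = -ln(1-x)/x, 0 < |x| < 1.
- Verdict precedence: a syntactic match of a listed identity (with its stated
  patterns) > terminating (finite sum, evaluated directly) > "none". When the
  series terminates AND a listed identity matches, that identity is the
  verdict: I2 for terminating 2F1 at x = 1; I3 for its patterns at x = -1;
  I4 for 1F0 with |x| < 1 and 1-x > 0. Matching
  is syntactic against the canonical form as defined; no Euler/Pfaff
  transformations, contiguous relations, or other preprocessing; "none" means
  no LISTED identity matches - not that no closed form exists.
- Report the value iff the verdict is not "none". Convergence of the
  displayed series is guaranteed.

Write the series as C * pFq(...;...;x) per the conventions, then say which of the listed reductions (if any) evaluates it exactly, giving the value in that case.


x = 4/5 here; the reduced form reads 0F2, upper {-}, lower {-2/3, -1/2}, C = 3/5. Verdict: none - this 0F2 at x = 4/5 matches no listed pattern, and upper {-} holds no stopper.

The tell: t_0 being 3/5, the factor k + 1/2 cancels (top and bottom), leaving C = 3/5, x = 4/5.
Adjacent-term ratio: r(k) = (4/5) * 1 / [(k-2/3) (k-1/2) (k+1)] - rational in k, leading ratio (4/5); with t_0 = 3/5, classification follows.


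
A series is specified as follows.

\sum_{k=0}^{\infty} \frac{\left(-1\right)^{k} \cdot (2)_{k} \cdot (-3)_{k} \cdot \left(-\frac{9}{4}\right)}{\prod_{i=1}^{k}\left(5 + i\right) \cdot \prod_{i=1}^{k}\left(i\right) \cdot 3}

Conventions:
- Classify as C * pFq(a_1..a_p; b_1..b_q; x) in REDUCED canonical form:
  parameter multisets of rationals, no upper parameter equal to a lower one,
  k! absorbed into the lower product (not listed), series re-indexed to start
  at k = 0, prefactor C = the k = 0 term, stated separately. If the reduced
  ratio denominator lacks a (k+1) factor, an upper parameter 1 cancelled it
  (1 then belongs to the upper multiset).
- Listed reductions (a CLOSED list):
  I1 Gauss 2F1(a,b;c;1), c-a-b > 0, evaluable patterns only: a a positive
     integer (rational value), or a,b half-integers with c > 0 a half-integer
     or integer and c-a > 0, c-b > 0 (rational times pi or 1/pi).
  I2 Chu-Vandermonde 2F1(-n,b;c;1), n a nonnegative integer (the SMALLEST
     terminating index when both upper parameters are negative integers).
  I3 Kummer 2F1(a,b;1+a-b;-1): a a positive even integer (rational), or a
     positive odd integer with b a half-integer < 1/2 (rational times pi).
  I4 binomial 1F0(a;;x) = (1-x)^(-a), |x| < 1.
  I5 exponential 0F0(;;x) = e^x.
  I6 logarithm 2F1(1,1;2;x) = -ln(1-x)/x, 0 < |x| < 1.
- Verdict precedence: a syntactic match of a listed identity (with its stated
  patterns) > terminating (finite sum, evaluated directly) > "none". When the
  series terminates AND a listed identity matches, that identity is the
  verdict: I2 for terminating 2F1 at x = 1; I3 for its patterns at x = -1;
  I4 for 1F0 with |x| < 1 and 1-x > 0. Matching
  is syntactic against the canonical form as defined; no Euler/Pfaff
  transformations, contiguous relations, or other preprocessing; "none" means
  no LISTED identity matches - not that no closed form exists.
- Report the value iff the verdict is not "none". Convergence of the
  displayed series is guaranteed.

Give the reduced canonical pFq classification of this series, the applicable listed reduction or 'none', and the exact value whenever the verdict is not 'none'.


At argument -1: a 2F1 with upper {-3, 2}, lower {6}, scaled by C = -\frac{3}{4}. Verdict: Kummer (I3) applies (x = -1; c = 6 equals 1+a-b for upper {-3, 2}: listed pattern). Its exact value is -\frac{15}{8}.

Structural cue: t_0 being -\frac{3}{4}, the product of the first k integers (C = -3/4) is k!.
Ratio: r(k) = -1 * (k-3) (k+2) / [(k+6) (k+1)] - rational in k, leading ratio -1; with t_0 = -\frac{3}{4}, classification follows.


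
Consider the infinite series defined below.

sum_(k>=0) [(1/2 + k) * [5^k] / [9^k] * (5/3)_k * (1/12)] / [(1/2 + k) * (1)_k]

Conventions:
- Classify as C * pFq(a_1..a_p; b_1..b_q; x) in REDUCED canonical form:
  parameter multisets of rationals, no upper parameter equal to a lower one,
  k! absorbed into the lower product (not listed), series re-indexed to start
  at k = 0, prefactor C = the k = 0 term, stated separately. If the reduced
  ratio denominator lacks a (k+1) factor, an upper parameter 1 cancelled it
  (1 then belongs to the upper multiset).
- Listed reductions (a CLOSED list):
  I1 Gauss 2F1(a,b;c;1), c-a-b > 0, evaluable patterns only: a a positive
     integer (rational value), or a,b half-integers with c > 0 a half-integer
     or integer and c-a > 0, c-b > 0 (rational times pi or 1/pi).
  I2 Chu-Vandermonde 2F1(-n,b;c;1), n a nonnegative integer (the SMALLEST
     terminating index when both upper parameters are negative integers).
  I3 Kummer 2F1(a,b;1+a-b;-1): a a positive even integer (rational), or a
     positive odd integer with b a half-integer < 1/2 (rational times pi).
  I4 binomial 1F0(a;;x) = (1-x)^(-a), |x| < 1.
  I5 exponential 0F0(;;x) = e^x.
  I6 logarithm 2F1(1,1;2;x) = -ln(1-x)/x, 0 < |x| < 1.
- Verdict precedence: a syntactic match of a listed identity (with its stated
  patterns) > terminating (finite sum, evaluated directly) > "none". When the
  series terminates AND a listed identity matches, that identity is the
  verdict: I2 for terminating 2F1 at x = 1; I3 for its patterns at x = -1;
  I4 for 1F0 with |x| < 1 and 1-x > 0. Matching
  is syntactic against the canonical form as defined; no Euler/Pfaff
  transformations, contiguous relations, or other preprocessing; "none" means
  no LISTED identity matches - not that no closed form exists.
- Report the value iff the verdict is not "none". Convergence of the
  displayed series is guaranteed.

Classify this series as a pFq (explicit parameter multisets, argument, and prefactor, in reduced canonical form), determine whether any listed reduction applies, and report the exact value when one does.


Classification (C = 1/12): 1F0 with upper {5/3}, lower {-}, argument x = 5/9. Verdict (x = 5/9): the binomial series (I4) applies (the 1F0 binomial series: exponent -5/3, x = 5/9). Hence: (1/12) * (4/9)^(-5/3).

Structural cue: x = (5/9) and (1)_k (C = 1/12, x = 5/9) is k! itself.
Consecutive-term ratio: r(k) = (5/9) * (k+5/3) / [(k+1)] - rational in k, leading ratio (5/9); with t_0 = 1/12, classification follows.


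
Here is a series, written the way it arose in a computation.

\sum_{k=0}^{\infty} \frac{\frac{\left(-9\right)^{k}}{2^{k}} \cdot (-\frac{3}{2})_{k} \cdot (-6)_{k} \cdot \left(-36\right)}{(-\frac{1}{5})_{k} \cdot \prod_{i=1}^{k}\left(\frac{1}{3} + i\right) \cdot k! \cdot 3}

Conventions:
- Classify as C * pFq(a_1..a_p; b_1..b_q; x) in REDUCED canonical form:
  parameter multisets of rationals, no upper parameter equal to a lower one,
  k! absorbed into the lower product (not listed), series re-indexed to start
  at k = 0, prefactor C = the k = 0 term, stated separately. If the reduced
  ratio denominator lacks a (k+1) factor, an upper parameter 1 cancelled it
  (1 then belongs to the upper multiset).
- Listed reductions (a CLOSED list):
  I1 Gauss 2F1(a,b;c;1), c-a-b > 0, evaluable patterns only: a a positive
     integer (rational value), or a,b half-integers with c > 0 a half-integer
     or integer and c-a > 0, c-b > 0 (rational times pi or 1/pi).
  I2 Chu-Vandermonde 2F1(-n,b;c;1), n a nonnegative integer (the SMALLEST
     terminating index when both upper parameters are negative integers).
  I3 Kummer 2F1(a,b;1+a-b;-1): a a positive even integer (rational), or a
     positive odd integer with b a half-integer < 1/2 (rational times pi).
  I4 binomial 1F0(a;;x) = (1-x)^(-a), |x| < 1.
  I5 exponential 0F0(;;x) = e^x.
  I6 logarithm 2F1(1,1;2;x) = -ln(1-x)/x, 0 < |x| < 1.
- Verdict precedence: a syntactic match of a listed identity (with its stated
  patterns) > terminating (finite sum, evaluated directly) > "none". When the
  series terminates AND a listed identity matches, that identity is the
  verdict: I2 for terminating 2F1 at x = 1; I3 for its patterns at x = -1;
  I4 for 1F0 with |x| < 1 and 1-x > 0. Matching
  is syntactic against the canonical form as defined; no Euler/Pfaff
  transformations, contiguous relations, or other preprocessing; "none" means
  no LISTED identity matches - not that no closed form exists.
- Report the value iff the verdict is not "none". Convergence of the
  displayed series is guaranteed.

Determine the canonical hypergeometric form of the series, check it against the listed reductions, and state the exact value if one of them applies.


Key step: t_0 = -12 here, and the constant factors (C = -12) combine into one prefactor.
Adjacent-term ratio: r(k) = -\frac{9}{2} * (k-6) (k-\frac{3}{2}) / [(k-\frac{1}{5}) (k+\frac{4}{3}) (k+1)] - rational in k, leading ratio -\frac{9}{2}; with t_0 = -12, classification follows.

This is -12 * 2F2(-6, -\frac{3}{2}; -\frac{1}{5}, \frac{4}{3}; -\frac{9}{2}) in reduced canonical form. Verdict: terminating - the sum ends at index 6 because -6 is a negative integer; exact evaluation follows. Sum: \frac{15095430239391543}{1929019129856}.


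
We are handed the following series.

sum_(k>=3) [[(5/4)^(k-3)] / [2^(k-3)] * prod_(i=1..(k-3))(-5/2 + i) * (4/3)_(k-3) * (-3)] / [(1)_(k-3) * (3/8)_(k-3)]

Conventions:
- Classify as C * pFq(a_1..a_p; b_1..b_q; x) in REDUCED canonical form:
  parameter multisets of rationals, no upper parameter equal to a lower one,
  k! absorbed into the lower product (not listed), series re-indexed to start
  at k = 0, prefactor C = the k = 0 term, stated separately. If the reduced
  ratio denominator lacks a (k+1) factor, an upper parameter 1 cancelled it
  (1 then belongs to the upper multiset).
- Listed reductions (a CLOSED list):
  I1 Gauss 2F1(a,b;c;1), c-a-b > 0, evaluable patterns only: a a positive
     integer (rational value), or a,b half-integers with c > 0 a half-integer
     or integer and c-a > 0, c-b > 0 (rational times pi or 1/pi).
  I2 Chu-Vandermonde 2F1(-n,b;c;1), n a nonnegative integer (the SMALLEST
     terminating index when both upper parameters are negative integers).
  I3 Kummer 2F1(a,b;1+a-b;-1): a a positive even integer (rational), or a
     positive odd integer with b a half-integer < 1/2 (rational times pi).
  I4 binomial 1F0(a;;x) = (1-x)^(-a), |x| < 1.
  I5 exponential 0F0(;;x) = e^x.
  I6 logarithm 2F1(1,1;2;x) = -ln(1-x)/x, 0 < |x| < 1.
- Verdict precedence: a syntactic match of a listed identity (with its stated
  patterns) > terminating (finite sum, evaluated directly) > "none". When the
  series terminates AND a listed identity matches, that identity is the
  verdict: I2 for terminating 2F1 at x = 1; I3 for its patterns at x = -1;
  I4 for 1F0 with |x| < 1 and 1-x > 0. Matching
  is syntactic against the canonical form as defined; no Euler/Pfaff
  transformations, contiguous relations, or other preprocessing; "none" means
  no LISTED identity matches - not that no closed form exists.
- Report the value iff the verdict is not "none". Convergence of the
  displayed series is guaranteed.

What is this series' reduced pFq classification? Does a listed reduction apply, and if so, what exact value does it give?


The series (x = 5/8) is 2F1: upper {-3/2, 4/3}, lower {3/8}, prefactor -3. Verdict: none here - no I1-I6 shape fits x = 5/8 with lower {3/8}.

Key step: from the first term -3: the running product (prefactor -3) telescopes to a rising factorial.
Ratio: r(k) = (5/8) * (k-3/2) (k+4/3) / [(k+3/8) (k+1)] - poly over poly, x = (5/8) from leading terms; C = -3 at k = 0.


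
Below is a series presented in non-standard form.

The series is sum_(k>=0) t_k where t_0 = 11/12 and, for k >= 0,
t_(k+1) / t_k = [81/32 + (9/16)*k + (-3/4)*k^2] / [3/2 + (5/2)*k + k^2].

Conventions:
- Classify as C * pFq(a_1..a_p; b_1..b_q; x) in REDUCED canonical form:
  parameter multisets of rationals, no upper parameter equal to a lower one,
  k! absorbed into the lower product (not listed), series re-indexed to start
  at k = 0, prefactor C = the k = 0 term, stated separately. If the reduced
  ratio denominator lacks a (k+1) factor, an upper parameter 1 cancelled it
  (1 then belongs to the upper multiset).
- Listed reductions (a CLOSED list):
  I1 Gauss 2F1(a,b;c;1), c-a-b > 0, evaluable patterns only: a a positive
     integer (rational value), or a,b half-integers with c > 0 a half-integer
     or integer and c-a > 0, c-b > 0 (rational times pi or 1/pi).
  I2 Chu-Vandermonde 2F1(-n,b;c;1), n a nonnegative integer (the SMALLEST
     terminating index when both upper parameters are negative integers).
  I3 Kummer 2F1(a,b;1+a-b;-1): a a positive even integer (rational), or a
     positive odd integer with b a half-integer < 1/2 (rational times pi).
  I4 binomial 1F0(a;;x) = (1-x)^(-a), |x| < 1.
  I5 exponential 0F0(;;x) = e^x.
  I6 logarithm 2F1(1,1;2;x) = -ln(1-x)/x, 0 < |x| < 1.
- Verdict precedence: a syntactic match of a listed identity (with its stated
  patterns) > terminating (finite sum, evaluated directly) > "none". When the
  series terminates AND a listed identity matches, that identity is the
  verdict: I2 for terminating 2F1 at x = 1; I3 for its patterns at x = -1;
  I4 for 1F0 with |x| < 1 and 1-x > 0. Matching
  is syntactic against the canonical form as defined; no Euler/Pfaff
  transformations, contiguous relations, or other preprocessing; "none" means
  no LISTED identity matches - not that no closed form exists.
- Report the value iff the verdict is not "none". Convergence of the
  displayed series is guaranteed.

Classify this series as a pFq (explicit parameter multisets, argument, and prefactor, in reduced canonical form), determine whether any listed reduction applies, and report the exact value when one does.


x = -3/4 here; the reduced form reads 1F0, upper {-9/4}, lower {-}, C = 11/12. Verdict: the binomial series (I4) matches (the 1F0 binomial series: exponent 9/4, x = -3/4). Its exact value is (11/12) * (7/4)^(9/4).

Structural cue: with t_0 = 11/12, cancel k + 3/2 from the displayed ratio first; then prefactor 11/12.
Ratio: r(k) = (-3/4) * (k-9/4) / [(k+1)] ; factor over Q: parameters, x = (-3/4), and C = 11/12.


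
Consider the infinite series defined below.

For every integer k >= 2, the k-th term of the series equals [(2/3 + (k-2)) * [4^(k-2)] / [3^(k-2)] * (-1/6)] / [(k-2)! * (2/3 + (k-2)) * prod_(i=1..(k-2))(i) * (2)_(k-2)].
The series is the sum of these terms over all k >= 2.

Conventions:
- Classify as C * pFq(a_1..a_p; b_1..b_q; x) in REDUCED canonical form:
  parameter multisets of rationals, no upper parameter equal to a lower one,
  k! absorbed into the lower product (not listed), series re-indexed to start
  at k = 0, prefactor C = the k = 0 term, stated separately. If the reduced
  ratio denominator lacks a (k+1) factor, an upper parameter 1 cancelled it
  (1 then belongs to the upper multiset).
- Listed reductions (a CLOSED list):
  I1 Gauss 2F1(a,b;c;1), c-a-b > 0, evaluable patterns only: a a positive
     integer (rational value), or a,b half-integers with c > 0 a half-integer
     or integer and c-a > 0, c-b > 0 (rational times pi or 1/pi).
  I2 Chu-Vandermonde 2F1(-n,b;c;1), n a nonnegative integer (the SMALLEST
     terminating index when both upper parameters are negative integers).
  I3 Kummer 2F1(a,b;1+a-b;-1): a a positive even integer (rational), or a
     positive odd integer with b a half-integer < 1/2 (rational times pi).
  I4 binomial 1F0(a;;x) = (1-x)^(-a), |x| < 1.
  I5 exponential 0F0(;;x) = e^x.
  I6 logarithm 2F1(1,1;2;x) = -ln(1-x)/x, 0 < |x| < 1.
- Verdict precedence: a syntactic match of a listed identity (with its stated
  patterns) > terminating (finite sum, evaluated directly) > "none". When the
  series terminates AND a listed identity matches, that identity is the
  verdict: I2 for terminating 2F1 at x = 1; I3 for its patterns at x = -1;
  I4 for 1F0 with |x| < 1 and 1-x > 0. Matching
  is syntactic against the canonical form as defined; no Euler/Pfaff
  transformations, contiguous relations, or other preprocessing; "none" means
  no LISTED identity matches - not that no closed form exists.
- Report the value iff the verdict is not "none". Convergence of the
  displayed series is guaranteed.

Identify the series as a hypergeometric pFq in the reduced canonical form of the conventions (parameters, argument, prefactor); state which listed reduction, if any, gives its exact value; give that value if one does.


Key step: t_0 = -1/6 here, and striking the common factor k + 2/3 reduces the term (prefactor -1/6).
Term ratio: r(k) = (4/3) * 1 / [(k+1) (k+2) (k+1)] - rational in k, leading ratio (4/3); with t_0 = -1/6, classification follows.

The series (x = 4/3) is 0F2: upper {-}, lower {1, 2}, prefactor -1/6. Verdict: none (x = 4/3): each listed identity misses the multisets {-} ; {1, 2}.


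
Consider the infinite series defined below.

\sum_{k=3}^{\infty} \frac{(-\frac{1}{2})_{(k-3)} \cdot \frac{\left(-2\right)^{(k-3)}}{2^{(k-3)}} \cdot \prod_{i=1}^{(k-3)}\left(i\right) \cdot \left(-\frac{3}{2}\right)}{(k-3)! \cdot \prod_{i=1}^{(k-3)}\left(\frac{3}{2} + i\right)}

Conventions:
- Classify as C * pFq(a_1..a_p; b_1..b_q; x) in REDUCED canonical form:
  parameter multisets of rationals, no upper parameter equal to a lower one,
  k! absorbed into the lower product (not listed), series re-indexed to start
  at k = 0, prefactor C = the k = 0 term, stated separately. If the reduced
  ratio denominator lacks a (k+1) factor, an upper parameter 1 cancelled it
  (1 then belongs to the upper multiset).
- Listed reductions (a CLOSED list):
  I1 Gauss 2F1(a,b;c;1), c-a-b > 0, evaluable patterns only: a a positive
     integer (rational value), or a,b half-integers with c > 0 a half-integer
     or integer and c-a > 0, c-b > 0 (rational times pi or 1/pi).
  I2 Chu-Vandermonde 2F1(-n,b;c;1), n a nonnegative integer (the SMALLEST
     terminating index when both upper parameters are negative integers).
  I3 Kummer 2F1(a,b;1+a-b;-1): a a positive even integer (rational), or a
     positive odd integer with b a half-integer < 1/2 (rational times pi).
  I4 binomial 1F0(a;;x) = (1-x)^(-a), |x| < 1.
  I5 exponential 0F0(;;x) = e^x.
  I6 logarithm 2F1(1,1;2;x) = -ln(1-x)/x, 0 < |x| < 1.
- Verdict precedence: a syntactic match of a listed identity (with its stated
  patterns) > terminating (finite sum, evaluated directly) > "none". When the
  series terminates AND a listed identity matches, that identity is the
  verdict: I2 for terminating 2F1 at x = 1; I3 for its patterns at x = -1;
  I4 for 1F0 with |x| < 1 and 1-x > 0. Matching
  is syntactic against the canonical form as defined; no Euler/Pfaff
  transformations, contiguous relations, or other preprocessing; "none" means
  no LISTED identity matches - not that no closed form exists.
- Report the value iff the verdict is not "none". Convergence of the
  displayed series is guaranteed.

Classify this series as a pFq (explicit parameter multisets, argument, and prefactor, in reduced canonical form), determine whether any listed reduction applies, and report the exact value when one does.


Reduced: x = -1, 2F1, upper = {-\frac{1}{2}, 1}, lower = {\frac{5}{2}}, C = -\frac{3}{2}. Verdict: the Kummer evaluation I3 fires (x = -1; c = \frac{5}{2} equals 1+a-b for upper {-\frac{1}{2}, 1}: listed pattern). Its exact value is \left(-\frac{9}{16}\right) \cdot \pi.

Structural cue: x = -1 and the lower running product (C = -3/2) is a rising factorial.
Term ratio: r(k) = -1 * (k-\frac{1}{2}) (k+1) / [(k+\frac{5}{2}) (k+1)] - rational in k. x = -1; t_0 = -\frac{3}{2}; negate the roots.


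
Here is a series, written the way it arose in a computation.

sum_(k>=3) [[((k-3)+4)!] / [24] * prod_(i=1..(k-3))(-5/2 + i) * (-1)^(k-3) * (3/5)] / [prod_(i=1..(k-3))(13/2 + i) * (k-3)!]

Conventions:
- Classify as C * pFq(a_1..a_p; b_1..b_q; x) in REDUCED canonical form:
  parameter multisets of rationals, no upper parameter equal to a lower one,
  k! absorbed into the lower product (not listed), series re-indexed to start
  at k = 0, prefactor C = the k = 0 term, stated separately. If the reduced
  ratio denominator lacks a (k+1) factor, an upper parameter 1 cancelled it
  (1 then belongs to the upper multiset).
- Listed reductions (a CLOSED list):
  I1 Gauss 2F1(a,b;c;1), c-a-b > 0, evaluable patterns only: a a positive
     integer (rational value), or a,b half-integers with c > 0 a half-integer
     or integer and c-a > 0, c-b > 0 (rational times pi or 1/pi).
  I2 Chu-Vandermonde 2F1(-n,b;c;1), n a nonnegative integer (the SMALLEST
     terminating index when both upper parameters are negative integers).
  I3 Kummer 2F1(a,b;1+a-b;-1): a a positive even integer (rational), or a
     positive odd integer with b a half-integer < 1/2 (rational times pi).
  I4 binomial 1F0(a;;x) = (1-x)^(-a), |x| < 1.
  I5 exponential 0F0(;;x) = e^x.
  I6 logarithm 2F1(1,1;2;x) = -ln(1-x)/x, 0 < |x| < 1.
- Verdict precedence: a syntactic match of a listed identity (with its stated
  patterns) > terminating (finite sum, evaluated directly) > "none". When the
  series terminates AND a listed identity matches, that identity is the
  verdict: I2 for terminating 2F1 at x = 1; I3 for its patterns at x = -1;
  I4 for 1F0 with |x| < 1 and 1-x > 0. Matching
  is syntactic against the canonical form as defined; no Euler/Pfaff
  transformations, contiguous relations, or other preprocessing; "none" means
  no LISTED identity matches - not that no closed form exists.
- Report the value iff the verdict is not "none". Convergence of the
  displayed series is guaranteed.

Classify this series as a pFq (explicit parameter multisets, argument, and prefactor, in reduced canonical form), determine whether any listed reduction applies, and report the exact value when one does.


Prefactor 3/5, argument -1: 2F1 with upper {-3/2, 5} over lower {15/2}. Verdict (x = -1): Kummer (I3) applies (x = -1; c = 15/2 equals 1+a-b for upper {-3/2, 5}: listed pattern). Its exact value is (27027/65536) * pi.

Structural cue: x = (-1) and the running product (C = 3/5) telescopes to a rising factorial.
Term ratio: r(k) = (-1) * (k-3/2) (k+5) / [(k+15/2) (k+1)] - rational in k, leading ratio (-1); with t_0 = 3/5, classification follows.


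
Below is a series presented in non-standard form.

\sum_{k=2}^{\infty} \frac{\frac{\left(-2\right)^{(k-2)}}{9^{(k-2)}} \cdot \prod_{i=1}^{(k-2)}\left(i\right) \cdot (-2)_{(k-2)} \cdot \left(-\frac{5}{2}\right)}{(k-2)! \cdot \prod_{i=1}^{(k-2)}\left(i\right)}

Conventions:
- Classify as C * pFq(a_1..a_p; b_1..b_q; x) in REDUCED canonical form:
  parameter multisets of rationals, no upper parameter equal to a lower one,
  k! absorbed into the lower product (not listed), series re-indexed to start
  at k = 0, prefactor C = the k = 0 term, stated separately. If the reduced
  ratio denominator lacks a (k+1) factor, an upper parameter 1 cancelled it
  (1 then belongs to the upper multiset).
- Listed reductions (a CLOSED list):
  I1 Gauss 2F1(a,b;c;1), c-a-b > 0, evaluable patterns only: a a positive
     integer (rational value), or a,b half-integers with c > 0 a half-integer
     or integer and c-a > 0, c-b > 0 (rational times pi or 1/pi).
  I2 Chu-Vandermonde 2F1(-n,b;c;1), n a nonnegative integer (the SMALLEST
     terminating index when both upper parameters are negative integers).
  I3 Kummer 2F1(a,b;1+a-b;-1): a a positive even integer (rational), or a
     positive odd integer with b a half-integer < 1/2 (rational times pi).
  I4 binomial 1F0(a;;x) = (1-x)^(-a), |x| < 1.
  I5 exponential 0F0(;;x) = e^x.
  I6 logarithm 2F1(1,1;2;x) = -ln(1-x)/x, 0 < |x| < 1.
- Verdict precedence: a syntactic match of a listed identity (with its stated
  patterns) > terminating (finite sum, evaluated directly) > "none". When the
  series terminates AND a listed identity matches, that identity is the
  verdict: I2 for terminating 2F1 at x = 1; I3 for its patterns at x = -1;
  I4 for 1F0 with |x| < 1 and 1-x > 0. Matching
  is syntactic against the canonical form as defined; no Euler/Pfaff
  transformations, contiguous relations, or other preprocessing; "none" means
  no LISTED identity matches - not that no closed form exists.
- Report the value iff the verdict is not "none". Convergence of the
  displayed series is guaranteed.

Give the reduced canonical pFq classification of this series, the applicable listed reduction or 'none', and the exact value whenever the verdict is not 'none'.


The tell: t_0 being -\frac{5}{2}, the parameter 1 appears in both the upper and lower lists and cancels.
Consecutive-term ratio: r(k) = -\frac{2}{9} * (k-2) / [(k+1)] - rational in k, leading ratio -\frac{2}{9}; with t_0 = -\frac{5}{2}, classification follows.

This is -\frac{5}{2} * 1F0(-2; -; -\frac{2}{9}) in reduced canonical form. Verdict: binomial (I4) matches (the 1F0 binomial series: exponent 2, x = -\frac{2}{9}). Hence: -\frac{605}{162}.


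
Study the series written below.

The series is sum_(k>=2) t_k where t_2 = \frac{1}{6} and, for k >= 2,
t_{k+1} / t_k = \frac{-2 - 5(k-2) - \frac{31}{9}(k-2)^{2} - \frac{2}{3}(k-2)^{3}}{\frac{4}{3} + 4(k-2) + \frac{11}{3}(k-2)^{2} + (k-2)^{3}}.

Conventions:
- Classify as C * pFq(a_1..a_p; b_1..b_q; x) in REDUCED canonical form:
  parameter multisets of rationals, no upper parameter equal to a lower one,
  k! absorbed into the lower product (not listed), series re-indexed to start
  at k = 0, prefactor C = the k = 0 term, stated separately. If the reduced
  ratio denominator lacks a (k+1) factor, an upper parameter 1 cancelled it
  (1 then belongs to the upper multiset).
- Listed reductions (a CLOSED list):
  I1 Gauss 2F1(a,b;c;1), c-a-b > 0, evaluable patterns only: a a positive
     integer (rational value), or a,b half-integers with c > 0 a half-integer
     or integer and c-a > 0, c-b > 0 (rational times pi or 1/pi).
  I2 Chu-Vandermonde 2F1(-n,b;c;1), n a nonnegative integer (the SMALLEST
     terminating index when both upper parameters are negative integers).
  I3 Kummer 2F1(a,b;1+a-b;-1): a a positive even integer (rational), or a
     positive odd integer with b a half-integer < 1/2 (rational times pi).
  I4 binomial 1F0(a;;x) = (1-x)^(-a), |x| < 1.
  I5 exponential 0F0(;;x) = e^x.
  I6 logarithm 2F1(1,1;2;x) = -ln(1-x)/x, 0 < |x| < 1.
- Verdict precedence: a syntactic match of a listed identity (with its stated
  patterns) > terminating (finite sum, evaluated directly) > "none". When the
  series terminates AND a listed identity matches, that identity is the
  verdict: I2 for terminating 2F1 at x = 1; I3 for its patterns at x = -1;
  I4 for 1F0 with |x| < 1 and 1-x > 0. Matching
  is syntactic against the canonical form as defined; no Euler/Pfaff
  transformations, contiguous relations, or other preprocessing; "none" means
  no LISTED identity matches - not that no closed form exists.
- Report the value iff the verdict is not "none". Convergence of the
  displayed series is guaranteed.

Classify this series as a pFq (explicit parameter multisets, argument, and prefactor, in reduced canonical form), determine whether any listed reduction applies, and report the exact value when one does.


First insight: t_0 = \frac{1}{6} here, and cancel k + 2/3 from the displayed ratio first; then C = 1/6, x = -2/3.
Adjacent-term ratio: r(k) = -\frac{2}{3} * (k+\frac{3}{2}) (k+3) / [(k+2) (k+1)] - rational in k. x = -\frac{2}{3}; t_0 = \frac{1}{6}; negate the roots.

Classification (C = \frac{1}{6}): 2F1 with upper {\frac{3}{2}, 3}, lower {2}, argument x = -\frac{2}{3}. Verdict: none - this 2F1 at x = -\frac{2}{3} matches no listed pattern, and upper {\frac{3}{2}, 3} holds no stopper.


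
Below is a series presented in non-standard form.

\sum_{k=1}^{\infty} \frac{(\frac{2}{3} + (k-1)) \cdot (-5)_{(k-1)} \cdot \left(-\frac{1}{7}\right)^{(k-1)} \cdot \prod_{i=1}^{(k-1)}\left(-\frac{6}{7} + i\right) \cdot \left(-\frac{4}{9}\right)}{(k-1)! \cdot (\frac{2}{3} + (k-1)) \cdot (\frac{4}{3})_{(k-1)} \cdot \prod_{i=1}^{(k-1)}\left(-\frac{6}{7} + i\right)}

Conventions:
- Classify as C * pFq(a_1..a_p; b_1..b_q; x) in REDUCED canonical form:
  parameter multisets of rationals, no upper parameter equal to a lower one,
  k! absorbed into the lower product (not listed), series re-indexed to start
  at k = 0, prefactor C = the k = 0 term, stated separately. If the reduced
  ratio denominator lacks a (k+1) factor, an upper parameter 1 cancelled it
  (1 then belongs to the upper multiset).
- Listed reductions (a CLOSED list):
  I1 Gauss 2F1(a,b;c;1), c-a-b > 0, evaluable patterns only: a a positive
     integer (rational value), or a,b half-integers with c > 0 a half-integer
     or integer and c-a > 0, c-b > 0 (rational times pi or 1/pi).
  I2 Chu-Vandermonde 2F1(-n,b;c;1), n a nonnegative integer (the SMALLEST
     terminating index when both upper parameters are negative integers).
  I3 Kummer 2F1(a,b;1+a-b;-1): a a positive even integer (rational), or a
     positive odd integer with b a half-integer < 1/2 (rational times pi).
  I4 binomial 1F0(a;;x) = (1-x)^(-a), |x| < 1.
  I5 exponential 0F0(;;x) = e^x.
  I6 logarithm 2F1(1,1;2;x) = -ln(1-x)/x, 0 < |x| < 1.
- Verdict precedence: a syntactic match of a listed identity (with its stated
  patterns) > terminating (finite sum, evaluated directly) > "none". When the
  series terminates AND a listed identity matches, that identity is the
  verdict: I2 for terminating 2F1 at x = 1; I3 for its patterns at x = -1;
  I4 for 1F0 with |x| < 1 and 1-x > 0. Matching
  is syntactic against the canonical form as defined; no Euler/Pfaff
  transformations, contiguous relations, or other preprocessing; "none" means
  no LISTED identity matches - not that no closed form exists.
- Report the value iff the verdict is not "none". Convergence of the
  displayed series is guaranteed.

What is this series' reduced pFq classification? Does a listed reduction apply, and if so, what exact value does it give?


Key observation: x = -\frac{1}{7} and the lower running product (C = -4/9) is a rising factorial.
Ratio: r(k) = -\frac{1}{7} * (k-5) / [(k+\frac{4}{3}) (k+1)] - rational in k, leading ratio -\frac{1}{7}; with t_0 = -\frac{4}{9}, classification follows.

The series (x = -\frac{1}{7}) is 1F1: upper {-5}, lower {\frac{4}{3}}, prefactor -\frac{4}{9}. Verdict: terminating. With -5 upstairs the series is a 6-term polynomial sum; evaluated term by term. Value: -\frac{1570225123}{2202389280}.


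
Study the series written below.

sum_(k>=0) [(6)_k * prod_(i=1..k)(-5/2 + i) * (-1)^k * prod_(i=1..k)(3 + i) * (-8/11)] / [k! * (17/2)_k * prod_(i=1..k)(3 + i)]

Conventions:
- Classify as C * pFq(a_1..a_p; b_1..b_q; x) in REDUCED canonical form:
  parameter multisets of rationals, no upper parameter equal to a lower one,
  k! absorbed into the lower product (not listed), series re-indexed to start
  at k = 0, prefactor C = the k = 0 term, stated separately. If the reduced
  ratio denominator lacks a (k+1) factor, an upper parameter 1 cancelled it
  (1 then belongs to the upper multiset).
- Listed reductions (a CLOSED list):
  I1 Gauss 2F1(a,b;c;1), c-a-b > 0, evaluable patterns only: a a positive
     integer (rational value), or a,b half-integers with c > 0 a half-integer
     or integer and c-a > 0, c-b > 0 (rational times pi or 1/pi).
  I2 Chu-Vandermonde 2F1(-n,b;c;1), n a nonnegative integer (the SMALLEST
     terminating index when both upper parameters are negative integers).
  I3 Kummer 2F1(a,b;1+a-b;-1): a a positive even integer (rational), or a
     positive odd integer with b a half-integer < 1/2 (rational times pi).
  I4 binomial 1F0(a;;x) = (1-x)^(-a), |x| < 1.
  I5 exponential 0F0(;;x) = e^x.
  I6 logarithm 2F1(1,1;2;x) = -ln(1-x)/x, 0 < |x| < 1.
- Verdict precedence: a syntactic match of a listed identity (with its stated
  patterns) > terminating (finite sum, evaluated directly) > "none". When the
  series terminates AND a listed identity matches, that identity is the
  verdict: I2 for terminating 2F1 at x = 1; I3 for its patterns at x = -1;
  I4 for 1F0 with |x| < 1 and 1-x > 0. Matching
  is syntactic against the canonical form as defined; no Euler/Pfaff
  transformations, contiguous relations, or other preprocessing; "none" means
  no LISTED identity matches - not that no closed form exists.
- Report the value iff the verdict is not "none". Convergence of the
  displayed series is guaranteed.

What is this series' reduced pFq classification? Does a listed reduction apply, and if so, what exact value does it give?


Structural cue: t_0 = -8/11 here, and the parameter 4 appears in both the upper and lower lists and cancels.
Term ratio: r(k) = (-1) * (k-3/2) (k+6) / [(k+17/2) (k+1)] ; factor over Q: parameters, x = (-1), and C = -8/11.

Classification (C = -8/11): 2F1 with upper {-3/2, 6}, lower {17/2}, argument x = -1. Verdict: Kummer's theorem (I3) fires (x = -1; c = 17/2 equals 1+a-b for upper {-3/2, 6}: listed pattern). Hence: -13/8.


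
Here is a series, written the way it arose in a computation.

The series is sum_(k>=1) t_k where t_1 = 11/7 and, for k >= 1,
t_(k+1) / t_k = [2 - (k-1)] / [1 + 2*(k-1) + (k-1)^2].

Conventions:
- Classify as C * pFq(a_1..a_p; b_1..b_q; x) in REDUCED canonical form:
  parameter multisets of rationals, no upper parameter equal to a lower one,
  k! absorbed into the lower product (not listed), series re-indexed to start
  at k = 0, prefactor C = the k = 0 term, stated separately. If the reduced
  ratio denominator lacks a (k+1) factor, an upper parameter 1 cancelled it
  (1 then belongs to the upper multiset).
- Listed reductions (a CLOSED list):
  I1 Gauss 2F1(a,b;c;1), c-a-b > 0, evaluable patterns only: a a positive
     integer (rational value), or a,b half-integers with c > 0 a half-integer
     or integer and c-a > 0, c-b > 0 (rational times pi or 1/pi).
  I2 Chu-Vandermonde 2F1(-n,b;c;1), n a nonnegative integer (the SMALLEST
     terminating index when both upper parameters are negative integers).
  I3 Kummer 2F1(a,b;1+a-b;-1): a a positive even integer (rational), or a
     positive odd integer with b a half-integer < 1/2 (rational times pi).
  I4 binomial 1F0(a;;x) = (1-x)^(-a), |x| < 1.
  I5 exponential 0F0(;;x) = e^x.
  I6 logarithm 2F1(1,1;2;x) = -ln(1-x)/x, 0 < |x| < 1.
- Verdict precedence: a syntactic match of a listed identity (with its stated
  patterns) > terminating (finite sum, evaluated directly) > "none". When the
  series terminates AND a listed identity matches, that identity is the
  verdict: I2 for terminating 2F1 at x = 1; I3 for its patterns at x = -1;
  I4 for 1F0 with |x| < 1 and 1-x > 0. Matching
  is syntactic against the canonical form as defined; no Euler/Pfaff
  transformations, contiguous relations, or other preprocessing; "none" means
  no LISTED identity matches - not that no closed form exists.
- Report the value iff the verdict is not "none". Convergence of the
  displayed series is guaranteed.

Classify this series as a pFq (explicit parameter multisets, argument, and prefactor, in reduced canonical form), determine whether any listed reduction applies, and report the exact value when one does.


First insight: from the first term 11/7: the expanded ratio factors over Q; C = 11/7, x = -1, roots give parameters.
Step ratio: r(k) = (-1) * (k-2) / [(k+1) (k+1)] - rational in k, leading ratio (-1); with t_0 = 11/7, classification follows.

At argument -1: a 1F1 with upper {-2}, lower {1}, scaled by C = 11/7. Verdict: terminating. (-2)_k vanishes past k = 2, leaving a 3-term sum, computed directly. Sum: 11/2.


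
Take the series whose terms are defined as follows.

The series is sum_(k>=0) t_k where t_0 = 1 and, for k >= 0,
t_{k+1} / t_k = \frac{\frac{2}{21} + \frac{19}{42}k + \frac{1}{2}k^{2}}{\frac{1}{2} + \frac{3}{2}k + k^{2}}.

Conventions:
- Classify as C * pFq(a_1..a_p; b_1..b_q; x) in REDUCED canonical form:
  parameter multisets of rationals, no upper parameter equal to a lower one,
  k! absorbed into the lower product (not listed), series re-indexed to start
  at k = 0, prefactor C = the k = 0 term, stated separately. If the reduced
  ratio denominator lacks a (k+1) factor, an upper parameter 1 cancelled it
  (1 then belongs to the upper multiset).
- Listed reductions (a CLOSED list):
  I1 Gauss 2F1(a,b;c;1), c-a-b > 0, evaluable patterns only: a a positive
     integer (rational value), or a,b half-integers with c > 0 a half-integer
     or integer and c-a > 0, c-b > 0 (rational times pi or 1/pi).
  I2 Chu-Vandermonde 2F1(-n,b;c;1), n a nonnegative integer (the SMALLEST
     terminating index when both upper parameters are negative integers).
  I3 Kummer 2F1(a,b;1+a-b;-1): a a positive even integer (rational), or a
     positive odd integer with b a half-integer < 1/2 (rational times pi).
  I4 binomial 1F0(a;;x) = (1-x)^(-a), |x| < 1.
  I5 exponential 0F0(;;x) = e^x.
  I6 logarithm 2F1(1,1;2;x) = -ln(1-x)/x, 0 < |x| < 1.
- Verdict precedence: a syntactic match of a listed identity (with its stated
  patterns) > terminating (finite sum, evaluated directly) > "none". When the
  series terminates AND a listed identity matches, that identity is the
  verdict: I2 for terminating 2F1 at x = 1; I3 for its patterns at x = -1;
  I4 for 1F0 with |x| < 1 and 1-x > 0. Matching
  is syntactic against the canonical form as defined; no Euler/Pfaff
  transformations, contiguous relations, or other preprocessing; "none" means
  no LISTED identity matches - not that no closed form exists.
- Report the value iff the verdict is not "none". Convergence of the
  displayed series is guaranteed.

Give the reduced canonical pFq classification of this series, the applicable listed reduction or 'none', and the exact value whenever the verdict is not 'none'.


Canonical form: C = 1 times 2F1 with upper {\frac{1}{3}, \frac{4}{7}}, lower {\frac{1}{2}}, x = \frac{1}{2}. Verdict: none (x = \frac{1}{2}): each listed identity misses the multisets {\frac{1}{3}, \frac{4}{7}} ; {\frac{1}{2}}.

Key observation: x = \frac{1}{2} and roots of the ratio polynomials (prefactor 1) are the negated parameters.
Step ratio: r(k) = \frac{1}{2} * (k+\frac{1}{3}) (k+\frac{4}{7}) / [(k+\frac{1}{2}) (k+1)] - poly over poly, x = \frac{1}{2} from leading terms; C = 1 at k = 0.


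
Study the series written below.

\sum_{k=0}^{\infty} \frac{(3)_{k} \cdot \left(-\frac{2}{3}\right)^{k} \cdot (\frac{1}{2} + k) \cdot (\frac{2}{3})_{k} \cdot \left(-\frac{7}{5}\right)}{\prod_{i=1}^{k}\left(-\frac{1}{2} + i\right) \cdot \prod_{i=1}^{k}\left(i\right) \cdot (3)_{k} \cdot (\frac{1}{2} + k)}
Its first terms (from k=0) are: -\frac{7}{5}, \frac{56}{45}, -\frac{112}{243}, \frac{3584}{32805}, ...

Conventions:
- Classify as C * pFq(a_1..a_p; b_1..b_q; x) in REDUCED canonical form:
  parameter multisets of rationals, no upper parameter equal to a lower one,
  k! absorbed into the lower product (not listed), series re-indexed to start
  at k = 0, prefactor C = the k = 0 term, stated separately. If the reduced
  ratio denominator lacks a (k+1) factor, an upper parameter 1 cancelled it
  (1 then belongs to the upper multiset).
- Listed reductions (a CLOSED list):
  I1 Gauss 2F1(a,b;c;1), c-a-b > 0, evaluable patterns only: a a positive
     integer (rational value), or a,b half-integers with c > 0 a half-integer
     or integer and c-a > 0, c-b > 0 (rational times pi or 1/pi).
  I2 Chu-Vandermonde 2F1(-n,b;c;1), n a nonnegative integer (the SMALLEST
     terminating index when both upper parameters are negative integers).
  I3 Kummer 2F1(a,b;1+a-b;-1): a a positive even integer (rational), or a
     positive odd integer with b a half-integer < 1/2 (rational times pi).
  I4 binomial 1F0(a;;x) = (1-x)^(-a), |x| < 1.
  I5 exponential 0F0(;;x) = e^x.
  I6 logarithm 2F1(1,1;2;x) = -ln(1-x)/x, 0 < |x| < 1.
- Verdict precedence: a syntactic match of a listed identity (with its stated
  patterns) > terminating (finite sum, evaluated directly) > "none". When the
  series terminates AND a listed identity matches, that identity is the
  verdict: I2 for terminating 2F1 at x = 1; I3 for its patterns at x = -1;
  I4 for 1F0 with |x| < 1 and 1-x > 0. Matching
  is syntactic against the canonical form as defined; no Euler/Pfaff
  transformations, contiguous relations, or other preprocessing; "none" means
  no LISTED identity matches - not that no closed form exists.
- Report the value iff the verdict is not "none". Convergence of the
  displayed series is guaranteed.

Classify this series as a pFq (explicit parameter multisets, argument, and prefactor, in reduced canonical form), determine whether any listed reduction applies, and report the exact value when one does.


This is -\frac{7}{5} * 1F1(\frac{2}{3}; \frac{1}{2}; -\frac{2}{3}) in reduced canonical form. Verdict: none - at argument -\frac{2}{3} the multisets {\frac{2}{3}} ; {\frac{1}{2}} match no listed identity.

Key step: x = -\frac{2}{3} and the parameter 3 appears in both the upper and lower lists and cancels (alongside the other common factor).
Step ratio: r(k) = -\frac{2}{3} * (k+\frac{2}{3}) / [(k+\frac{1}{2}) (k+1)] - rational; roots negated = parameters, x = -\frac{2}{3}, C = -\frac{7}{5}.
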